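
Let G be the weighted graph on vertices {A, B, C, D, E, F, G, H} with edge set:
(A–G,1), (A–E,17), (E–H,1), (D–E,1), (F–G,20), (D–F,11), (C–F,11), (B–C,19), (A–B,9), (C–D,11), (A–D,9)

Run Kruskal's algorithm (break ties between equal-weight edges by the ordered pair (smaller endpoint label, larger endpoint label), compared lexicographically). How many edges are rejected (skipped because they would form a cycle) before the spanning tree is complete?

0

Kruskal's algorithm — process edges by increasing weight (ties by edge label):
A–G (1): add — endpoints in different components.
D–E (1): add — endpoints in different components.
E–H (1): add — endpoints in different components.
A–B (9): add — endpoints in different components.
A–D (9): add — endpoints in different components.
C–D (11): add — endpoints in different components.
C–F (11): add — endpoints in different components.
Edges rejected before the tree was complete: 0.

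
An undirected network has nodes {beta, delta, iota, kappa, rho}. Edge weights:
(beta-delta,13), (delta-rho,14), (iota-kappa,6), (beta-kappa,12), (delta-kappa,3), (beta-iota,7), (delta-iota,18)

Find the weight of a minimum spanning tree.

Prim's algorithm from delta:
Step 1: frontier [delta-kappa 3, beta-delta 13, delta-rho 14, delta-iota 18] → take delta-kappa (3); add kappa.
Step 2: frontier [beta-delta 13, delta-rho 14, delta-iota 18, iota-kappa 6, beta-kappa 12] → take iota-kappa (6); add iota.
Step 3: frontier [beta-delta 13, delta-rho 14, beta-iota 7, beta-kappa 12] → take beta-iota (7); add beta.
Step 4: frontier [delta-rho 14] → take delta-rho (14); add rho.
MST edges: delta-kappa, iota-kappa, beta-iota, delta-rho; total weight 3+6+7+14 = 30.

30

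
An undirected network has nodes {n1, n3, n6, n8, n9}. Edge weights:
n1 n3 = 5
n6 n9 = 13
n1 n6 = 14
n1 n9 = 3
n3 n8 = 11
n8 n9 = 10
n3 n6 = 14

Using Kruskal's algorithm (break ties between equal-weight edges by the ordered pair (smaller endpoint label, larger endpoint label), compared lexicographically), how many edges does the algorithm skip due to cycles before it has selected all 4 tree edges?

Kruskal: consider edges lightest-first.
n1 n9 (3): add. Components now {n3} {n6} {n8} {n1,n9}
n1 n3 (5): add. Components now {n1,n3,n9} {n6} {n8}
n8 n9 (10): add. Components now {n1,n3,n8,n9} {n6}
n3 n8 (11): skip — n3 and n8 already connected.
n6 n9 (13): add. Components now {n1,n3,n6,n8,n9}
Edges rejected before the tree was complete: 1.

1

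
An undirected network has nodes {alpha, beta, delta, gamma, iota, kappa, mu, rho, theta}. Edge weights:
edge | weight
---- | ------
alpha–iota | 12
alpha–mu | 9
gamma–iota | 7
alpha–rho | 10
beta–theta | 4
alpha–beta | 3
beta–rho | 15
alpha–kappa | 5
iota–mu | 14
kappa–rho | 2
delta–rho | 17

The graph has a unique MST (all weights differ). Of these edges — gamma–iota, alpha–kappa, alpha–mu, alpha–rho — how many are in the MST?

Kruskal's algorithm — process edges by increasing weight (ties by edge label):
kappa–rho (2): add — endpoints in different components.
alpha–beta (3): add — endpoints in different components.
beta–theta (4): add — endpoints in different components.
alpha–kappa (5): add — endpoints in different components.
gamma–iota (7): add — endpoints in different components.
alpha–mu (9): add — endpoints in different components.
alpha–rho (10): skip — alpha and rho already connected.
alpha–iota (12): add — endpoints in different components.
iota–mu (14): skip — iota and mu already connected.
beta–rho (15): skip — beta and rho already connected.
delta–rho (17): add — endpoints in different components.
MST edge set: {kappa–rho, alpha–beta, beta–theta, alpha–kappa, gamma–iota, alpha–mu, alpha–iota, delta–rho}.
Of the listed edges, {gamma–iota, alpha–kappa, alpha–mu} are in the MST → 3.

3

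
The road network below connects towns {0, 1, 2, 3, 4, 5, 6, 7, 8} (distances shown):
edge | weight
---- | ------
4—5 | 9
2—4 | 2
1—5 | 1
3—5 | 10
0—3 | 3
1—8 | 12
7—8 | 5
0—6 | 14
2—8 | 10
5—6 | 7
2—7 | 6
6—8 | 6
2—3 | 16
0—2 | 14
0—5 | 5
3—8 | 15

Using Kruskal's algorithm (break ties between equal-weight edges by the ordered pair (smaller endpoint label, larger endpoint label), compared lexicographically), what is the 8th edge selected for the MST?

Kruskal's algorithm — process edges by increasing weight (ties by edge label):
1—5 (1): add — endpoints in different components.
2—4 (2): add — endpoints in different components.
0—3 (3): add — endpoints in different components.
0—5 (5): add — endpoints in different components.
7—8 (5): add — endpoints in different components.
2—7 (6): add — endpoints in different components.
6—8 (6): add — endpoints in different components.
5—6 (7): add — endpoints in different components.
The 8th edge added is 5—6.

5-6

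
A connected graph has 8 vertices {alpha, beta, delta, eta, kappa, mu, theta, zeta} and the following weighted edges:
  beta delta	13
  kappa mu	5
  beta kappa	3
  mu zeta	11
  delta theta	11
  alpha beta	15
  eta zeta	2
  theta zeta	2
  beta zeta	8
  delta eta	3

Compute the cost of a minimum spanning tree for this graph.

38

Kruskal: consider edges lightest-first.
eta zeta (2): add — endpoints in different components.
theta zeta (2): add — endpoints in different components.
beta kappa (3): add — endpoints in different components.
delta eta (3): add — endpoints in different components.
kappa mu (5): add — endpoints in different components.
beta zeta (8): add — endpoints in different components.
delta theta (11): skip — theta and delta already connected.
mu zeta (11): skip — zeta and mu already connected.
beta delta (13): skip — beta and delta already connected.
alpha beta (15): add — endpoints in different components.
MST edges: eta zeta, theta zeta, beta kappa, delta eta, kappa mu, beta zeta, alpha beta; total weight 2+2+3+3+5+8+15 = 38.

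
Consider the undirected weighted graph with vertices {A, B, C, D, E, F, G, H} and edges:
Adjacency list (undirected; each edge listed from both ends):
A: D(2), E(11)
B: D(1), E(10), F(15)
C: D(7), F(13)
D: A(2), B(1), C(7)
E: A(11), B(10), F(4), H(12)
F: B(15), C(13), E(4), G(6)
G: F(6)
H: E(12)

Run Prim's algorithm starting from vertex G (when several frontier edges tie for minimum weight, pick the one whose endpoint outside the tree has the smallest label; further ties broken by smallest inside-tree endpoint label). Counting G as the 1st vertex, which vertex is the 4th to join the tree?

B

Prim's algorithm from G:
Step 1: frontier [F G 6] → take F G (6); add F.
Step 2: frontier [E F 4, C F 13, B F 15] → take E F (4); add E.
Step 3: frontier [B E 10, A E 11, E H 12, C F 13, B F 15] → take B E (10); add B.
Step 4: frontier [B D 1, A E 11, E H 12, C F 13] → take B D (1); add D.
Step 5: frontier [A D 2, C D 7, A E 11, E H 12, C F 13] → take A D (2); add A.
Step 6: frontier [C D 7, E H 12, C F 13] → take C D (7); add C.
Step 7: frontier [E H 12] → take E H (12); add H.
Vertex order: G, F, E, B, D, A, C, H. The 4th vertex is B.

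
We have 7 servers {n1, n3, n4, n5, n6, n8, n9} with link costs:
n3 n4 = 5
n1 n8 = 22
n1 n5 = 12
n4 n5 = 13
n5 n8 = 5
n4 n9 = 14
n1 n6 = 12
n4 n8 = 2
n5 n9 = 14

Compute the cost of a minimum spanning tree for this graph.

50

Sort edges by weight, then run Kruskal:
n4 n8 (2): add. Components now {n4,n8} {n3} {n5} {n1} {n6} {n9}
n3 n4 (5): add. Components now {n3,n4,n8} {n5} {n1} {n6} {n9}
n5 n8 (5): add. Components now {n3,n4,n5,n8} {n1} {n6} {n9}
n1 n5 (12): add. Components now {n1,n3,n4,n5,n8} {n6} {n9}
n1 n6 (12): add. Components now {n1,n3,n4,n5,n6,n8} {n9}
n4 n5 (13): skip — n4 and n5 already connected.
n4 n9 (14): add. Components now {n1,n3,n4,n5,n6,n8,n9}
MST edges: n4 n8, n3 n4, n5 n8, n1 n5, n1 n6, n4 n9; total weight 2+5+5+12+12+14 = 50.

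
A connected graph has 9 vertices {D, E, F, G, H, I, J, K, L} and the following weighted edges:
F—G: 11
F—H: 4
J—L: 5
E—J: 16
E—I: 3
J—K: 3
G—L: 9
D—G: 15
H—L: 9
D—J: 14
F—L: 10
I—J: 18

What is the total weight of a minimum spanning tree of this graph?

Sort edges by weight, then run Kruskal:
E—I (3): add — endpoints in different components.
J—K (3): add — endpoints in different components.
F—H (4): add — endpoints in different components.
J—L (5): add — endpoints in different components.
G—L (9): add — endpoints in different components.
H—L (9): add — endpoints in different components.
F—L (10): skip — F and L already connected.
F—G (11): skip — F and G already connected.
D—J (14): add — endpoints in different components.
D—G (15): skip — D and G already connected.
E—J (16): add — endpoints in different components.
MST edges: E—I, J—K, F—H, J—L, G—L, H—L, D—J, E—J; total weight 3+3+4+5+9+9+14+16 = 63.

63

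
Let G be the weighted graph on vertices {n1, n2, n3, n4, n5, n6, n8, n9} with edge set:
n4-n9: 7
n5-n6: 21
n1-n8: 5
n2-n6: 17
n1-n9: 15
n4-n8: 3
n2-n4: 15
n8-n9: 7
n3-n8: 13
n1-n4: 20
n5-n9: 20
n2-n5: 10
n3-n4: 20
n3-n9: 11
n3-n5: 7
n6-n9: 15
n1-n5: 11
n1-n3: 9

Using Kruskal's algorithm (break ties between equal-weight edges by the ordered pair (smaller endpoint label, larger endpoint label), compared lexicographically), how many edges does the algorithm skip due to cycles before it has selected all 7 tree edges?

Sort edges by weight, then run Kruskal:
n4-n8 (3): add — endpoints in different components.
n1-n8 (5): add — endpoints in different components.
n3-n5 (7): add — endpoints in different components.
n4-n9 (7): add — endpoints in different components.
n8-n9 (7): skip — n9 and n8 already connected.
n1-n3 (9): add — endpoints in different components.
n2-n5 (10): add — endpoints in different components.
n1-n5 (11): skip — n5 and n1 already connected.
n3-n9 (11): skip — n9 and n3 already connected.
n3-n8 (13): skip — n3 and n8 already connected.
n1-n9 (15): skip — n9 and n1 already connected.
n2-n4 (15): skip — n2 and n4 already connected.
n6-n9 (15): add — endpoints in different components.
Edges rejected before the tree was complete: 6.

6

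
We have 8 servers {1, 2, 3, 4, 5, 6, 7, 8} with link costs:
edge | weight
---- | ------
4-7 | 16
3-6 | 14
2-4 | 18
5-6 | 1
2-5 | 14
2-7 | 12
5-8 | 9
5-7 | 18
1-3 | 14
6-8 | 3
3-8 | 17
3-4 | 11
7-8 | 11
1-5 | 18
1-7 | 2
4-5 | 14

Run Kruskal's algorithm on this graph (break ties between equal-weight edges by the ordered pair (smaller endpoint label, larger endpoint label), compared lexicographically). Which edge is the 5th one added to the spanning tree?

Sort edges by weight, then run Kruskal:
5-6 (1): add — endpoints in different components.
1-7 (2): add — endpoints in different components.
6-8 (3): add — endpoints in different components.
5-8 (9): skip — 5 and 8 already connected.
3-4 (11): add — endpoints in different components.
7-8 (11): add — endpoints in different components.
2-7 (12): add — endpoints in different components.
1-3 (14): add — endpoints in different components.
The 5th edge added is 7-8.

7-8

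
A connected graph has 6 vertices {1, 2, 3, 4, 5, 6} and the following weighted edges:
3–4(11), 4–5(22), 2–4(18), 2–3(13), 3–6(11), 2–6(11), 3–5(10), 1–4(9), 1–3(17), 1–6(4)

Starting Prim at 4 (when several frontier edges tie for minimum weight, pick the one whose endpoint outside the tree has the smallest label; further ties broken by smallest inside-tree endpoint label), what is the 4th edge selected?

3-4

Prim's algorithm from 4:
Step 1: cheapest edge leaving the tree is 1–4 (9); add 1.
Step 2: cheapest edge leaving the tree is 1–6 (4); add 6.
Step 3: cheapest edge leaving the tree is 2–6 (11); add 2.
Step 4: cheapest edge leaving the tree is 3–4 (11); add 3.
Step 5: cheapest edge leaving the tree is 3–5 (10); add 5.
The 4th edge added is 3–4.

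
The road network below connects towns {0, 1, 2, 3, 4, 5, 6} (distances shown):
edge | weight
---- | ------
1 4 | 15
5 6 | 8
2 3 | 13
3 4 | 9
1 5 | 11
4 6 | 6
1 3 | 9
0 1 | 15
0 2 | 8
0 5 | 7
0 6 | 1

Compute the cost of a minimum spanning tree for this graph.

40

Prim's algorithm from 4:
Step 1: frontier [4 6 6, 3 4 9, 1 4 15] → take 4 6 (6); add 6.
Step 2: frontier [3 4 9, 1 4 15, 0 6 1, 5 6 8] → take 0 6 (1); add 0.
Step 3: frontier [0 5 7, 0 2 8, 0 1 15, 3 4 9, 1 4 15, 5 6 8] → take 0 5 (7); add 5.
Step 4: frontier [0 2 8, 0 1 15, 3 4 9, 1 4 15, 1 5 11] → take 0 2 (8); add 2.
Step 5: frontier [0 1 15, 2 3 13, 3 4 9, 1 4 15, 1 5 11] → take 3 4 (9); add 3.
Step 6: frontier [0 1 15, 1 3 9, 1 4 15, 1 5 11] → take 1 3 (9); add 1.
MST edges: 4 6, 0 6, 0 5, 0 2, 3 4, 1 3; total weight 6+1+7+8+9+9 = 40.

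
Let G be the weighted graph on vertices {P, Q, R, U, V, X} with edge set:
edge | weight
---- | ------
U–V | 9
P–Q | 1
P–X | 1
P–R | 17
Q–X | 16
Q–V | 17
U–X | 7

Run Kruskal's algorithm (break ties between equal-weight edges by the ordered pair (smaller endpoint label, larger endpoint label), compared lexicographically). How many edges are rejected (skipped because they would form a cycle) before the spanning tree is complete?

1

Kruskal's algorithm — process edges by increasing weight (ties by edge label):
P–Q (1): add. Components now {V} {R} {P,Q} {U} {X}
P–X (1): add. Components now {V} {R} {P,Q,X} {U}
U–X (7): add. Components now {V} {R} {P,Q,U,X}
U–V (9): add. Components now {P,Q,U,V,X} {R}
Q–X (16): skip — Q and X already connected.
P–R (17): add. Components now {P,Q,R,U,V,X}
Edges rejected before the tree was complete: 1.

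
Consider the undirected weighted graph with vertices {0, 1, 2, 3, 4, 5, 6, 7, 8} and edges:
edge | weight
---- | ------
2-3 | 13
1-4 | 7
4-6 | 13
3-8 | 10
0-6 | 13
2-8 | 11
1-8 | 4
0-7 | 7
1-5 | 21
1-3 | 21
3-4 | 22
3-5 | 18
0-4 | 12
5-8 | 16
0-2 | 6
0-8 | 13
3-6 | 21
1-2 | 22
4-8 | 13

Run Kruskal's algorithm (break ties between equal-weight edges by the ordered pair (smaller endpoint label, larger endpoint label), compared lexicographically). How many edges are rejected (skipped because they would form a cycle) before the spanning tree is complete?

Kruskal: consider edges lightest-first.
1-8 (4): add — endpoints in different components.
0-2 (6): add — endpoints in different components.
0-7 (7): add — endpoints in different components.
1-4 (7): add — endpoints in different components.
3-8 (10): add — endpoints in different components.
2-8 (11): add — endpoints in different components.
0-4 (12): skip — 0 and 4 already connected.
0-6 (13): add — endpoints in different components.
0-8 (13): skip — 0 and 8 already connected.
2-3 (13): skip — 2 and 3 already connected.
4-6 (13): skip — 4 and 6 already connected.
4-8 (13): skip — 4 and 8 already connected.
5-8 (16): add — endpoints in different components.
Edges rejected before the tree was complete: 5.

5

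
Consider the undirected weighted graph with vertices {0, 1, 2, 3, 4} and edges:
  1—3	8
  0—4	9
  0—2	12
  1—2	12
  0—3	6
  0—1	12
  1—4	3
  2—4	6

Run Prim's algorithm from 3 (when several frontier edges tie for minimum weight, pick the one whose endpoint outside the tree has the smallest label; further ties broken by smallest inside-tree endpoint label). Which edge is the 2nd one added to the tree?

1-3

Grow the tree from 3 using Prim:
Step 1: cheapest edge leaving the tree is 0—3 (6); add 0.
Step 2: cheapest edge leaving the tree is 1—3 (8); add 1.
Step 3: cheapest edge leaving the tree is 1—4 (3); add 4.
Step 4: cheapest edge leaving the tree is 2—4 (6); add 2.
The 2nd edge added is 1—3.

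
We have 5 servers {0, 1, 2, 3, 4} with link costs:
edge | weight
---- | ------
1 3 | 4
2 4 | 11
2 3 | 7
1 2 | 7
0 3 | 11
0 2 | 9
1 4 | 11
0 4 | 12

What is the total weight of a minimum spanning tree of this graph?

Kruskal's algorithm — process edges by increasing weight (ties by edge label):
1 3 (4): add — endpoints in different components.
1 2 (7): add — endpoints in different components.
2 3 (7): skip — 2 and 3 already connected.
0 2 (9): add — endpoints in different components.
0 3 (11): skip — 0 and 3 already connected.
1 4 (11): add — endpoints in different components.
MST edges: 1 3, 1 2, 0 2, 1 4; total weight 4+7+9+11 = 31.

31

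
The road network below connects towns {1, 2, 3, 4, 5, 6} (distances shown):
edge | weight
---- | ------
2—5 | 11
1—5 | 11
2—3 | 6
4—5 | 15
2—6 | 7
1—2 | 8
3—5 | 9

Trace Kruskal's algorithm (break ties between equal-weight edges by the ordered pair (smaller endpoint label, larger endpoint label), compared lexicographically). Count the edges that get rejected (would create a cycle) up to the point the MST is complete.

Sort edges by weight, then run Kruskal:
2—3 (6): add. Components now {1} {2,3} {4} {5} {6}
2—6 (7): add. Components now {1} {2,3,6} {4} {5}
1—2 (8): add. Components now {1,2,3,6} {4} {5}
3—5 (9): add. Components now {1,2,3,5,6} {4}
1—5 (11): skip — 1 and 5 already connected.
2—5 (11): skip — 2 and 5 already connected.
4—5 (15): add. Components now {1,2,3,4,5,6}
Edges rejected before the tree was complete: 2.

2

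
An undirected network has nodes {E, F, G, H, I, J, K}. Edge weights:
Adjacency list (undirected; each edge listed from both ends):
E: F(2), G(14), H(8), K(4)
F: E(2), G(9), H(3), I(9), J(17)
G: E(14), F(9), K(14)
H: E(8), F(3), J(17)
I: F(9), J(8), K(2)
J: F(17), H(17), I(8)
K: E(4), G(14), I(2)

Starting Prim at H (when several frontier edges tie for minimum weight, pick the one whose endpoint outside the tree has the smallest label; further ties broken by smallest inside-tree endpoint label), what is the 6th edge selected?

Prim's algorithm from H:
Step 1: frontier [F–H 3, E–H 8, H–J 17] → take F–H (3); add F.
Step 2: frontier [E–F 2, F–G 9, F–I 9, F–J 17, E–H 8, H–J 17] → take E–F (2); add E.
Step 3: frontier [E–K 4, E–G 14, F–G 9, F–I 9, F–J 17, H–J 17] → take E–K (4); add K.
Step 4: frontier [E–G 14, F–G 9, F–I 9, F–J 17, H–J 17, I–K 2, G–K 14] → take I–K (2); add I.
Step 5: frontier [E–G 14, F–G 9, F–J 17, H–J 17, I–J 8, G–K 14] → take I–J (8); add J.
Step 6: frontier [E–G 14, F–G 9, G–K 14] → take F–G (9); add G.
The 6th edge added is F–G.

F-G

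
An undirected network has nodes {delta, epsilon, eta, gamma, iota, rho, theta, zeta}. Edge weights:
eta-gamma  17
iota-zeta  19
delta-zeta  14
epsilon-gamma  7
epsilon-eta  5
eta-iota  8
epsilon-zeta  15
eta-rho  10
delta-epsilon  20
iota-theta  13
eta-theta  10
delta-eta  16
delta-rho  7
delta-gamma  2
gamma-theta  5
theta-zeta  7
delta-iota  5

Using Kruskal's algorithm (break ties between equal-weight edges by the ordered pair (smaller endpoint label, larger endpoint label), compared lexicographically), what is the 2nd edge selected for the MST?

delta-iota

Kruskal: consider edges lightest-first.
delta-gamma (2): add — endpoints in different components.
delta-iota (5): add — endpoints in different components.
epsilon-eta (5): add — endpoints in different components.
gamma-theta (5): add — endpoints in different components.
delta-rho (7): add — endpoints in different components.
epsilon-gamma (7): add — endpoints in different components.
theta-zeta (7): add — endpoints in different components.
The 2nd edge added is delta-iota.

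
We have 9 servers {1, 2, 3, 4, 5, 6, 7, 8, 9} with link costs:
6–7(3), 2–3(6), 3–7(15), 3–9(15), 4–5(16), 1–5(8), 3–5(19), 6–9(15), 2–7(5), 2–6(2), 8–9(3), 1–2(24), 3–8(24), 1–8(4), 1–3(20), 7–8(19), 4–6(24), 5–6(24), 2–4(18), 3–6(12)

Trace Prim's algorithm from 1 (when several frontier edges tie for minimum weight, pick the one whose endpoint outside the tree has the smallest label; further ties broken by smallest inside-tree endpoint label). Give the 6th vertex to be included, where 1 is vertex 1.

2

Prim, starting at 1.
Step 1: cheapest edge leaving the tree is 1–8 (4); add 8.
Step 2: cheapest edge leaving the tree is 8–9 (3); add 9.
Step 3: cheapest edge leaving the tree is 1–5 (8); add 5.
Step 4: cheapest edge leaving the tree is 3–9 (15); add 3.
Step 5: cheapest edge leaving the tree is 2–3 (6); add 2.
Step 6: cheapest edge leaving the tree is 2–6 (2); add 6.
Step 7: cheapest edge leaving the tree is 6–7 (3); add 7.
Step 8: cheapest edge leaving the tree is 4–5 (16); add 4.
Vertex order: 1, 8, 9, 5, 3, 2, 6, 7, 4. The 6th vertex is 2.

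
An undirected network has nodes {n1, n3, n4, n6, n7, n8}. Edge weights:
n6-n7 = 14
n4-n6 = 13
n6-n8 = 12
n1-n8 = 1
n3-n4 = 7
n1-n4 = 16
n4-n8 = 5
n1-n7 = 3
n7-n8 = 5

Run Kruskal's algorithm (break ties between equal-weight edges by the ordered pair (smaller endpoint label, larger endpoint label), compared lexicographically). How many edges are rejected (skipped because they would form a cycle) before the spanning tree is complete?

Kruskal's algorithm — process edges by increasing weight (ties by edge label):
n1-n8 (1): add. Components now {n7} {n6} {n1,n8} {n3} {n4}
n1-n7 (3): add. Components now {n1,n7,n8} {n6} {n3} {n4}
n4-n8 (5): add. Components now {n1,n4,n7,n8} {n6} {n3}
n7-n8 (5): skip — n7 and n8 already connected.
n3-n4 (7): add. Components now {n1,n3,n4,n7,n8} {n6}
n6-n8 (12): add. Components now {n1,n3,n4,n6,n7,n8}
Edges rejected before the tree was complete: 1.

1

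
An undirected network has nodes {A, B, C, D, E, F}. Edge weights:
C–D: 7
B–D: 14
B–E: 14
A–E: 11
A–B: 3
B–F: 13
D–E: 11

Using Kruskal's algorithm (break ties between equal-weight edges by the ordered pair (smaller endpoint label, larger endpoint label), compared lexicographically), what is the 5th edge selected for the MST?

B-F

Sort edges by weight, then run Kruskal:
A–B (3): add. Components now {A,B} {C} {D} {E} {F}
C–D (7): add. Components now {A,B} {C,D} {E} {F}
A–E (11): add. Components now {A,B,E} {C,D} {F}
D–E (11): add. Components now {A,B,C,D,E} {F}
B–F (13): add. Components now {A,B,C,D,E,F}
The 5th edge added is B–F.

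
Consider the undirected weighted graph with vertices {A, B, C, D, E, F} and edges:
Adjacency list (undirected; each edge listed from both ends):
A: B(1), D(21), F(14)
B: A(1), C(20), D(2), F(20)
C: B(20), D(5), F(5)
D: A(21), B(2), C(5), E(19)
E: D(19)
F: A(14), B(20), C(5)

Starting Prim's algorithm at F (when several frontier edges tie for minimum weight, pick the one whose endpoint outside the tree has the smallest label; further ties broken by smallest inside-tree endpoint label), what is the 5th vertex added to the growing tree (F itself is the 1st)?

A

Prim's algorithm from F:
Step 1: cheapest edge leaving the tree is C F (5); add C.
Step 2: cheapest edge leaving the tree is C D (5); add D.
Step 3: cheapest edge leaving the tree is B D (2); add B.
Step 4: cheapest edge leaving the tree is A B (1); add A.
Step 5: cheapest edge leaving the tree is D E (19); add E.
Vertex order: F, C, D, B, A, E. The 5th vertex is A.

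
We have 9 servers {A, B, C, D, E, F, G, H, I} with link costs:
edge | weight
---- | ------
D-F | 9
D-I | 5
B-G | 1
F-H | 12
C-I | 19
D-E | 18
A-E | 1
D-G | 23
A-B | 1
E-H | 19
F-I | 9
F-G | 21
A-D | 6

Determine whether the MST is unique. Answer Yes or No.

No

Kruskal: consider edges lightest-first.
A-B (1): add — endpoints in different components.
A-E (1): add — endpoints in different components.
B-G (1): add — endpoints in different components.
D-I (5): add — endpoints in different components.
A-D (6): add — endpoints in different components.
D-F (9): add — endpoints in different components.
F-I (9): skip — F and I already connected.
F-H (12): add — endpoints in different components.
D-E (18): skip — D and E already connected.
C-I (19): add — endpoints in different components.
Non-tree edge F-I has weight 9, equal to the heaviest edge on its tree cycle — swapping gives another MST of the same weight. Not unique.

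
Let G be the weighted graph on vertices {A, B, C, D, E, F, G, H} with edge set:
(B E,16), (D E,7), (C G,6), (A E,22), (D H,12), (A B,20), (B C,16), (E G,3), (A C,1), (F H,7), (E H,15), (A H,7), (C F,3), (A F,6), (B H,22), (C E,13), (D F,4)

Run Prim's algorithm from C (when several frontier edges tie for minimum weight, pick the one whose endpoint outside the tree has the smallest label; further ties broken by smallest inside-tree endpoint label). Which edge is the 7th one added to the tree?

B-C

Prim's algorithm from C:
Step 1: cheapest edge leaving the tree is A C (1); add A.
Step 2: cheapest edge leaving the tree is C F (3); add F.
Step 3: cheapest edge leaving the tree is D F (4); add D.
Step 4: cheapest edge leaving the tree is C G (6); add G.
Step 5: cheapest edge leaving the tree is E G (3); add E.
Step 6: cheapest edge leaving the tree is A H (7); add H.
Step 7: cheapest edge leaving the tree is B C (16); add B.
The 7th edge added is B C.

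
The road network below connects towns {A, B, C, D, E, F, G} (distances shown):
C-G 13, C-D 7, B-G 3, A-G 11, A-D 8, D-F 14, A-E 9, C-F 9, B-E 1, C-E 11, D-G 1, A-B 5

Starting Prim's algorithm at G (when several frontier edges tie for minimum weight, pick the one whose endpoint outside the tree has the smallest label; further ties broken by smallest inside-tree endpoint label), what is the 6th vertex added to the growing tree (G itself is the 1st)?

C

Grow the tree from G using Prim:
Step 1: cheapest edge leaving the tree is D-G (1); add D.
Step 2: cheapest edge leaving the tree is B-G (3); add B.
Step 3: cheapest edge leaving the tree is B-E (1); add E.
Step 4: cheapest edge leaving the tree is A-B (5); add A.
Step 5: cheapest edge leaving the tree is C-D (7); add C.
Step 6: cheapest edge leaving the tree is C-F (9); add F.
Vertex order: G, D, B, E, A, C, F. The 6th vertex is C.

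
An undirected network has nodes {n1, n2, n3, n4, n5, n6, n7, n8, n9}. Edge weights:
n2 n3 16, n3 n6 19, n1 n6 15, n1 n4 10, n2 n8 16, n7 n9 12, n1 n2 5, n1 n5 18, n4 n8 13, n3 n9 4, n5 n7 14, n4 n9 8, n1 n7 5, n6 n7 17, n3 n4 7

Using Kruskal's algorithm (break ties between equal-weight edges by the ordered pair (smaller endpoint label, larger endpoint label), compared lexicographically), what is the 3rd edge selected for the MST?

n1-n7

Kruskal: consider edges lightest-first.
n3 n9 (4): add — endpoints in different components.
n1 n2 (5): add — endpoints in different components.
n1 n7 (5): add — endpoints in different components.
n3 n4 (7): add — endpoints in different components.
n4 n9 (8): skip — n9 and n4 already connected.
n1 n4 (10): add — endpoints in different components.
n7 n9 (12): skip — n9 and n7 already connected.
n4 n8 (13): add — endpoints in different components.
n5 n7 (14): add — endpoints in different components.
n1 n6 (15): add — endpoints in different components.
The 3rd edge added is n1 n7.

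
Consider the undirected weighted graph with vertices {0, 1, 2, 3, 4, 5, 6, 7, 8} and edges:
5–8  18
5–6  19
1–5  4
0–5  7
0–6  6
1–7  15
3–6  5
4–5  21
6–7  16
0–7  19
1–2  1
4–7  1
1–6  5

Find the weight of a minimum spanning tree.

55

Sort edges by weight, then run Kruskal:
1–2 (1): add — endpoints in different components.
4–7 (1): add — endpoints in different components.
1–5 (4): add — endpoints in different components.
1–6 (5): add — endpoints in different components.
3–6 (5): add — endpoints in different components.
0–6 (6): add — endpoints in different components.
0–5 (7): skip — 0 and 5 already connected.
1–7 (15): add — endpoints in different components.
6–7 (16): skip — 6 and 7 already connected.
5–8 (18): add — endpoints in different components.
MST edges: 1–2, 4–7, 1–5, 1–6, 3–6, 0–6, 1–7, 5–8; total weight 1+1+4+5+5+6+15+18 = 55.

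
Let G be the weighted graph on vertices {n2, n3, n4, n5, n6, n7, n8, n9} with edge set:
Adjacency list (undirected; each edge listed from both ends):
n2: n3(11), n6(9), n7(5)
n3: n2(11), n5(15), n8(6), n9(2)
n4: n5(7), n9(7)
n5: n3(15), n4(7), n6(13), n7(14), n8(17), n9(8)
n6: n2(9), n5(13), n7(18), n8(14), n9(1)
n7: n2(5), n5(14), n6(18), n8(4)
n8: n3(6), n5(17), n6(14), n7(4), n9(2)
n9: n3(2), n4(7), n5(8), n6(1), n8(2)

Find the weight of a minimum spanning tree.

28

Sort edges by weight, then run Kruskal:
n6 n9 (1): add — endpoints in different components.
n3 n9 (2): add — endpoints in different components.
n8 n9 (2): add — endpoints in different components.
n7 n8 (4): add — endpoints in different components.
n2 n7 (5): add — endpoints in different components.
n3 n8 (6): skip — n8 and n3 already connected.
n4 n5 (7): add — endpoints in different components.
n4 n9 (7): add — endpoints in different components.
MST edges: n6 n9, n3 n9, n8 n9, n7 n8, n2 n7, n4 n5, n4 n9; total weight 1+2+2+4+5+7+7 = 28.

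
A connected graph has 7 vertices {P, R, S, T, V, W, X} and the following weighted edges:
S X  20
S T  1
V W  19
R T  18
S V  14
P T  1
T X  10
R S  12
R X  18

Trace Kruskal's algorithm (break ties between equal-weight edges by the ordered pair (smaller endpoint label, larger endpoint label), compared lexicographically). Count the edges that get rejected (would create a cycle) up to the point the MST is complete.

Kruskal's algorithm — process edges by increasing weight (ties by edge label):
P T (1): add. Components now {W} {V} {X} {R} {P,T} {S}
S T (1): add. Components now {W} {V} {X} {R} {P,S,T}
T X (10): add. Components now {W} {V} {P,S,T,X} {R}
R S (12): add. Components now {W} {V} {P,R,S,T,X}
S V (14): add. Components now {W} {P,R,S,T,V,X}
R T (18): skip — R and T already connected.
R X (18): skip — X and R already connected.
V W (19): add. Components now {P,R,S,T,V,W,X}
Edges rejected before the tree was complete: 2.

2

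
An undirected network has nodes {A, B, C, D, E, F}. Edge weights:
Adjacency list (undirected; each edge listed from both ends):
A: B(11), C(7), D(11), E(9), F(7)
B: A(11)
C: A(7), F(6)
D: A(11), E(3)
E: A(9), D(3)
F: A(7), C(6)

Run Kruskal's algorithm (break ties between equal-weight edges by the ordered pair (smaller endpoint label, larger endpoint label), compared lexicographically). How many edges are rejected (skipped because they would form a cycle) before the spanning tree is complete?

Kruskal: consider edges lightest-first.
D—E (3): add — endpoints in different components.
C—F (6): add — endpoints in different components.
A—C (7): add — endpoints in different components.
A—F (7): skip — A and F already connected.
A—E (9): add — endpoints in different components.
A—B (11): add — endpoints in different components.
Edges rejected before the tree was complete: 1.

1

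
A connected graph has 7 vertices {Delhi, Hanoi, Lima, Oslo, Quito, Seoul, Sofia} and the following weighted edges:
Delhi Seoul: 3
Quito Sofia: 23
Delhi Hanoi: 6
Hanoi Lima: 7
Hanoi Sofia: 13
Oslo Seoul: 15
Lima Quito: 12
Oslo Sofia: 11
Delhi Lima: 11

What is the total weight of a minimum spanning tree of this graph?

Kruskal's algorithm — process edges by increasing weight (ties by edge label):
Delhi Seoul (3): add. Components now {Hanoi} {Delhi,Seoul} {Sofia} {Oslo} {Lima} {Quito}
Delhi Hanoi (6): add. Components now {Delhi,Hanoi,Seoul} {Sofia} {Oslo} {Lima} {Quito}
Hanoi Lima (7): add. Components now {Delhi,Hanoi,Lima,Seoul} {Sofia} {Oslo} {Quito}
Delhi Lima (11): skip — Delhi and Lima already connected.
Oslo Sofia (11): add. Components now {Delhi,Hanoi,Lima,Seoul} {Oslo,Sofia} {Quito}
Lima Quito (12): add. Components now {Delhi,Hanoi,Lima,Quito,Seoul} {Oslo,Sofia}
Hanoi Sofia (13): add. Components now {Delhi,Hanoi,Lima,Oslo,Quito,Seoul,Sofia}
MST edges: Delhi Seoul, Delhi Hanoi, Hanoi Lima, Oslo Sofia, Lima Quito, Hanoi Sofia; total weight 3+6+7+11+12+13 = 52.

52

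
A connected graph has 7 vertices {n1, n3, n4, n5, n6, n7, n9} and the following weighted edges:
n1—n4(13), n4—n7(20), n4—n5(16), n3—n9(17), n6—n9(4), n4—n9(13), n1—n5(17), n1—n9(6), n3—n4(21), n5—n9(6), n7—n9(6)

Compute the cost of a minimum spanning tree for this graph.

52

Grow the tree from n4 using Prim:
Step 1: frontier [n1—n4 13, n4—n9 13, n4—n5 16, n4—n7 20, n3—n4 21] → take n1—n4 (13); add n1.
Step 2: frontier [n1—n9 6, n1—n5 17, n4—n9 13, n4—n5 16, n4—n7 20, n3—n4 21] → take n1—n9 (6); add n9.
Step 3: frontier [n1—n5 17, n4—n5 16, n4—n7 20, n3—n4 21, n6—n9 4, n5—n9 6, n7—n9 6, n3—n9 17] → take n6—n9 (4); add n6.
Step 4: frontier [n1—n5 17, n4—n5 16, n4—n7 20, n3—n4 21, n5—n9 6, n7—n9 6, n3—n9 17] → take n5—n9 (6); add n5.
Step 5: frontier [n4—n7 20, n3—n4 21, n7—n9 6, n3—n9 17] → take n7—n9 (6); add n7.
Step 6: frontier [n3—n4 21, n3—n9 17] → take n3—n9 (17); add n3.
MST edges: n1—n4, n1—n9, n6—n9, n5—n9, n7—n9, n3—n9; total weight 13+6+4+6+6+17 = 52.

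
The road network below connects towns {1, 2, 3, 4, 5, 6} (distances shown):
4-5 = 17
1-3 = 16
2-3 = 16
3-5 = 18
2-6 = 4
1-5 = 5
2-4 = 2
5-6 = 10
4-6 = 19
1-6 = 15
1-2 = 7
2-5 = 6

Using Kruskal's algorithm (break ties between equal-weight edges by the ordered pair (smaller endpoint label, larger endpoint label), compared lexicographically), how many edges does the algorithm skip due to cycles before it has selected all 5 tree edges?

Kruskal: consider edges lightest-first.
2-4 (2): add — endpoints in different components.
2-6 (4): add — endpoints in different components.
1-5 (5): add — endpoints in different components.
2-5 (6): add — endpoints in different components.
1-2 (7): skip — 1 and 2 already connected.
5-6 (10): skip — 5 and 6 already connected.
1-6 (15): skip — 1 and 6 already connected.
1-3 (16): add — endpoints in different components.
Edges rejected before the tree was complete: 3.

3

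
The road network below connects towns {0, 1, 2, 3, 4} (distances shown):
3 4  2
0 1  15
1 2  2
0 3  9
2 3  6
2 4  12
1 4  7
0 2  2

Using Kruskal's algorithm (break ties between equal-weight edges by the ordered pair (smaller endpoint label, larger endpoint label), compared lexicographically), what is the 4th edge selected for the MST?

Sort edges by weight, then run Kruskal:
0 2 (2): add — endpoints in different components.
1 2 (2): add — endpoints in different components.
3 4 (2): add — endpoints in different components.
2 3 (6): add — endpoints in different components.
The 4th edge added is 2 3.

2-3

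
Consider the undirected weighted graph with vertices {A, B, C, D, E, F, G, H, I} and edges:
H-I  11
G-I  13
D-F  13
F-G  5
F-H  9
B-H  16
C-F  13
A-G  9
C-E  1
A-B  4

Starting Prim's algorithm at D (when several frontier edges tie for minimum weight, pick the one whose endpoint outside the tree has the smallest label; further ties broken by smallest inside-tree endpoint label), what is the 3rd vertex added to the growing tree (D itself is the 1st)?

Prim's algorithm from D:
Step 1: frontier [D-F 13] → take D-F (13); add F.
Step 2: frontier [F-G 5, F-H 9, C-F 13] → take F-G (5); add G.
Step 3: frontier [F-H 9, C-F 13, A-G 9, G-I 13] → take A-G (9); add A.
Step 4: frontier [A-B 4, F-H 9, C-F 13, G-I 13] → take A-B (4); add B.
Step 5: frontier [B-H 16, F-H 9, C-F 13, G-I 13] → take F-H (9); add H.
Step 6: frontier [C-F 13, G-I 13, H-I 11] → take H-I (11); add I.
Step 7: frontier [C-F 13] → take C-F (13); add C.
Step 8: frontier [C-E 1] → take C-E (1); add E.
Vertex order: D, F, G, A, B, H, I, C, E. The 3rd vertex is G.

G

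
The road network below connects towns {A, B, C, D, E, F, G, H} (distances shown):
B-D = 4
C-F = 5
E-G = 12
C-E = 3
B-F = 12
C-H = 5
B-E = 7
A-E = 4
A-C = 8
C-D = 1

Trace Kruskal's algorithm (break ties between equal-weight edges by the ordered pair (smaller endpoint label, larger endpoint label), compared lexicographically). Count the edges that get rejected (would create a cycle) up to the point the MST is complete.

3

Kruskal's algorithm — process edges by increasing weight (ties by edge label):
C-D (1): add — endpoints in different components.
C-E (3): add — endpoints in different components.
A-E (4): add — endpoints in different components.
B-D (4): add — endpoints in different components.
C-F (5): add — endpoints in different components.
C-H (5): add — endpoints in different components.
B-E (7): skip — B and E already connected.
A-C (8): skip — A and C already connected.
B-F (12): skip — B and F already connected.
E-G (12): add — endpoints in different components.
Edges rejected before the tree was complete: 3.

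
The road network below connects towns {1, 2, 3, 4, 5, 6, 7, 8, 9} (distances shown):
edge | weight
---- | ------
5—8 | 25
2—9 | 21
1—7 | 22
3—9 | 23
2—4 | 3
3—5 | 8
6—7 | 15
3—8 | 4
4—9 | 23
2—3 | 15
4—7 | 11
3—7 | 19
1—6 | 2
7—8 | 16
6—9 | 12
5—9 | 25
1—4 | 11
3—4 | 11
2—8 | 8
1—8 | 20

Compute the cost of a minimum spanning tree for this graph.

Grow the tree from 9 using Prim:
Step 1: cheapest edge leaving the tree is 6—9 (12); add 6.
Step 2: cheapest edge leaving the tree is 1—6 (2); add 1.
Step 3: cheapest edge leaving the tree is 1—4 (11); add 4.
Step 4: cheapest edge leaving the tree is 2—4 (3); add 2.
Step 5: cheapest edge leaving the tree is 2—8 (8); add 8.
Step 6: cheapest edge leaving the tree is 3—8 (4); add 3.
Step 7: cheapest edge leaving the tree is 3—5 (8); add 5.
Step 8: cheapest edge leaving the tree is 4—7 (11); add 7.
MST edges: 6—9, 1—6, 1—4, 2—4, 2—8, 3—8, 3—5, 4—7; total weight 12+2+11+3+8+4+8+11 = 59.

59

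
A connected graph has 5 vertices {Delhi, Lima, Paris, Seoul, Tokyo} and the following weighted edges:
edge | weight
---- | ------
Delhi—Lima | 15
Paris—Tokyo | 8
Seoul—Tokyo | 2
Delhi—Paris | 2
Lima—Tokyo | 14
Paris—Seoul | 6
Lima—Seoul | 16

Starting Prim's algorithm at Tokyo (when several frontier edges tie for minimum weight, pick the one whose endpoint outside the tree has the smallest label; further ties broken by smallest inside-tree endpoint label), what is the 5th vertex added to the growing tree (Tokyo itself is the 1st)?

Grow the tree from Tokyo using Prim:
Step 1: cheapest edge leaving the tree is Seoul—Tokyo (2); add Seoul.
Step 2: cheapest edge leaving the tree is Paris—Seoul (6); add Paris.
Step 3: cheapest edge leaving the tree is Delhi—Paris (2); add Delhi.
Step 4: cheapest edge leaving the tree is Lima—Tokyo (14); add Lima.
Vertex order: Tokyo, Seoul, Paris, Delhi, Lima. The 5th vertex is Lima.

Lima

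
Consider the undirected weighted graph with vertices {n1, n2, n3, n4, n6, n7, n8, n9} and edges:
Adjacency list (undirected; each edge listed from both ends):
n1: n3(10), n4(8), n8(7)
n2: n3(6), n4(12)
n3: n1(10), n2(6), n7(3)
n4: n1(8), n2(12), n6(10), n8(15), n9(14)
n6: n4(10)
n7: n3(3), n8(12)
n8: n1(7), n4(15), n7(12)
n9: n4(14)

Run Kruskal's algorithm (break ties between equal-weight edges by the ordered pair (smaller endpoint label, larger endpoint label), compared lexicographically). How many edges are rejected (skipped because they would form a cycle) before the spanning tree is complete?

2

Kruskal: consider edges lightest-first.
n3—n7 (3): add — endpoints in different components.
n2—n3 (6): add — endpoints in different components.
n1—n8 (7): add — endpoints in different components.
n1—n4 (8): add — endpoints in different components.
n1—n3 (10): add — endpoints in different components.
n4—n6 (10): add — endpoints in different components.
n2—n4 (12): skip — n4 and n2 already connected.
n7—n8 (12): skip — n8 and n7 already connected.
n4—n9 (14): add — endpoints in different components.
Edges rejected before the tree was complete: 2.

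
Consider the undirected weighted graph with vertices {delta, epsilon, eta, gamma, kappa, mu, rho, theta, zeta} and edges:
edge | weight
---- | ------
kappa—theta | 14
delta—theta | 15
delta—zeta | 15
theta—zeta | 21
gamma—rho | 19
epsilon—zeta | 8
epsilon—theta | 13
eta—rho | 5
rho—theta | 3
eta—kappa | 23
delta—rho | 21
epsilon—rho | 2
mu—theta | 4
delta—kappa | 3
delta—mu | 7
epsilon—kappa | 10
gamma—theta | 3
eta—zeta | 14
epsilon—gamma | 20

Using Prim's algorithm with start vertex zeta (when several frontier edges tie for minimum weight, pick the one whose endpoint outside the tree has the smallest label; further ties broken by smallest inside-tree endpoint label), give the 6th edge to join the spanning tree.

eta-rho

Prim's algorithm from zeta:
Step 1: cheapest edge leaving the tree is epsilon—zeta (8); add epsilon.
Step 2: cheapest edge leaving the tree is epsilon—rho (2); add rho.
Step 3: cheapest edge leaving the tree is rho—theta (3); add theta.
Step 4: cheapest edge leaving the tree is gamma—theta (3); add gamma.
Step 5: cheapest edge leaving the tree is mu—theta (4); add mu.
Step 6: cheapest edge leaving the tree is eta—rho (5); add eta.
Step 7: cheapest edge leaving the tree is delta—mu (7); add delta.
Step 8: cheapest edge leaving the tree is delta—kappa (3); add kappa.
The 6th edge added is eta—rho.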